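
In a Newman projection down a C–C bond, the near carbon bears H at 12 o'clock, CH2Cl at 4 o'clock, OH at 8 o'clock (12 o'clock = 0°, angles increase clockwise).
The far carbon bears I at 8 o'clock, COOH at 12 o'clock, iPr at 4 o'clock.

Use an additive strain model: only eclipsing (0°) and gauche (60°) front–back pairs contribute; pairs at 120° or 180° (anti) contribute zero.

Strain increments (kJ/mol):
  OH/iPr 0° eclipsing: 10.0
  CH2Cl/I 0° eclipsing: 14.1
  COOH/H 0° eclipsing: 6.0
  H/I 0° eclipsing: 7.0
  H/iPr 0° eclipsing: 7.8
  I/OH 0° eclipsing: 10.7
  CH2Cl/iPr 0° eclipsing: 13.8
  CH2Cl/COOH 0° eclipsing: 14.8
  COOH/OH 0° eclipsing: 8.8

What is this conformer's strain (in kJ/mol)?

30.5 kJ/mol

This conformer (eclipsed): H(0°)/COOH(0°) eclipsed 6.0; CH2Cl(120°)/iPr(120°) eclipsed 13.8; OH(240°)/I(240°) eclipsed 10.7 → 30.5 kJ/mol.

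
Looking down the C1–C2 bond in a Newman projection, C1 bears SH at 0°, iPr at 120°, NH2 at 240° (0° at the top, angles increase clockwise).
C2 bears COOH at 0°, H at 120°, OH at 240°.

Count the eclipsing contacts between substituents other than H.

2

Non-H eclipsing pairs: SH(0°)/COOH(0°); NH2(240°)/OH(240°) — 2 interactions.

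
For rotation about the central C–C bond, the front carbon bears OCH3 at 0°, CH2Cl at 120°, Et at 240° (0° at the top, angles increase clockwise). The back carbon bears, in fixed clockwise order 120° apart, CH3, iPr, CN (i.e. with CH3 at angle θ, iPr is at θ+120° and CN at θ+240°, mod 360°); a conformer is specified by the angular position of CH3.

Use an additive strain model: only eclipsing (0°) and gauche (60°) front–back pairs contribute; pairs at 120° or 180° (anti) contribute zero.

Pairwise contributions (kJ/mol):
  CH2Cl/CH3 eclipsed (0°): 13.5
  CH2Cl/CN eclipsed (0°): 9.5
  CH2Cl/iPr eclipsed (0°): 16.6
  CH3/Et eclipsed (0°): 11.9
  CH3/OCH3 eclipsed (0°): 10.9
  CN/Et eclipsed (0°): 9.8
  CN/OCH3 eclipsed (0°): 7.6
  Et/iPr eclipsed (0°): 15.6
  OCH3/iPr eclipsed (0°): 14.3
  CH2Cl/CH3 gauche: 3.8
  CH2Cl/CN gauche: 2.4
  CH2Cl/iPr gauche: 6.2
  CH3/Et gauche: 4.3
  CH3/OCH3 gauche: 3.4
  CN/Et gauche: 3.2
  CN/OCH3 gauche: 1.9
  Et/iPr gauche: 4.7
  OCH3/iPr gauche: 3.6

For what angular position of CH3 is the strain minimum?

180°

CH3 at 0° is eclipsed. OCH3 at 0° is eclipsed with CH3 at 0° (10.9); CH2Cl at 120° is eclipsed with iPr at 120° (16.6); Et at 240° is eclipsed with CN at 240° (9.8). Total 37.3 kJ/mol.
CH3 at 60° is staggered. OCH3 at 0° is gauche with CH3 at 60° (3.4); OCH3 at 0° is gauche with CN at 300° (1.9); CH2Cl at 120° is gauche with CH3 at 60° (3.8); CH2Cl at 120° is gauche with iPr at 180° (6.2); Et at 240° is gauche with iPr at 180° (4.7); Et at 240° is gauche with CN at 300° (3.2). Total 23.2 kJ/mol.
CH3 at 120° is eclipsed. OCH3 at 0° is eclipsed with CN at 0° (7.6); CH2Cl at 120° is eclipsed with CH3 at 120° (13.5); Et at 240° is eclipsed with iPr at 240° (15.6). Total 36.7 kJ/mol.
CH3 at 180° is staggered. OCH3 at 0° is gauche with iPr at 300° (3.6); OCH3 at 0° is gauche with CN at 60° (1.9); CH2Cl at 120° is gauche with CH3 at 180° (3.8); CH2Cl at 120° is gauche with CN at 60° (2.4); Et at 240° is gauche with CH3 at 180° (4.3); Et at 240° is gauche with iPr at 300° (4.7). Total 20.7 kJ/mol.
CH3 at 240° is eclipsed. OCH3 at 0° is eclipsed with iPr at 0° (14.3); CH2Cl at 120° is eclipsed with CN at 120° (9.5); Et at 240° is eclipsed with CH3 at 240° (11.9). Total 35.7 kJ/mol.
CH3 at 300° is staggered. OCH3 at 0° is gauche with CH3 at 300° (3.4); OCH3 at 0° is gauche with iPr at 60° (3.6); CH2Cl at 120° is gauche with iPr at 60° (6.2); CH2Cl at 120° is gauche with CN at 180° (2.4); Et at 240° is gauche with CH3 at 300° (4.3); Et at 240° is gauche with CN at 180° (3.2). Total 23.1 kJ/mol.
The minimum (20.7 kJ/mol) occurs with CH3 at 180°.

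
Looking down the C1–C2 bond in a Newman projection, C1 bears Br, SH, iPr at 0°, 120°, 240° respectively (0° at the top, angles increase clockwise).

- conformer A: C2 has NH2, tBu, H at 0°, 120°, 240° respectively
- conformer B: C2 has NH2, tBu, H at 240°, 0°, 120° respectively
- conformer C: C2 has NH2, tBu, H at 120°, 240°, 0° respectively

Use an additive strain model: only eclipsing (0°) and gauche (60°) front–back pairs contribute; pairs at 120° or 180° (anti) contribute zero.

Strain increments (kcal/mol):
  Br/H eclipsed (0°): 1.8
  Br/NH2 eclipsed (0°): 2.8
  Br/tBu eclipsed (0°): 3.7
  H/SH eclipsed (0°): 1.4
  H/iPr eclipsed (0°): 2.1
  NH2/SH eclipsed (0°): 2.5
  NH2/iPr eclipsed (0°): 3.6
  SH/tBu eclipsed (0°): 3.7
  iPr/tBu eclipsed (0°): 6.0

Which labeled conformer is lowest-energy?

A is eclipsed. Br at 0° is eclipsed with NH2 at 0° (2.8); SH at 120° is eclipsed with tBu at 120° (3.7); iPr at 240° is eclipsed with H at 240° (2.1). Total 8.6 kcal/mol.
B is eclipsed. Br at 0° is eclipsed with tBu at 0° (3.7); SH at 120° is eclipsed with H at 120° (1.4); iPr at 240° is eclipsed with NH2 at 240° (3.6). Total 8.7 kcal/mol.
C is eclipsed. Br at 0° is eclipsed with H at 0° (1.8); SH at 120° is eclipsed with NH2 at 120° (2.5); iPr at 240° is eclipsed with tBu at 240° (6.0). Total 10.3 kcal/mol.
A has the lowest total (8.6 kcal/mol).

A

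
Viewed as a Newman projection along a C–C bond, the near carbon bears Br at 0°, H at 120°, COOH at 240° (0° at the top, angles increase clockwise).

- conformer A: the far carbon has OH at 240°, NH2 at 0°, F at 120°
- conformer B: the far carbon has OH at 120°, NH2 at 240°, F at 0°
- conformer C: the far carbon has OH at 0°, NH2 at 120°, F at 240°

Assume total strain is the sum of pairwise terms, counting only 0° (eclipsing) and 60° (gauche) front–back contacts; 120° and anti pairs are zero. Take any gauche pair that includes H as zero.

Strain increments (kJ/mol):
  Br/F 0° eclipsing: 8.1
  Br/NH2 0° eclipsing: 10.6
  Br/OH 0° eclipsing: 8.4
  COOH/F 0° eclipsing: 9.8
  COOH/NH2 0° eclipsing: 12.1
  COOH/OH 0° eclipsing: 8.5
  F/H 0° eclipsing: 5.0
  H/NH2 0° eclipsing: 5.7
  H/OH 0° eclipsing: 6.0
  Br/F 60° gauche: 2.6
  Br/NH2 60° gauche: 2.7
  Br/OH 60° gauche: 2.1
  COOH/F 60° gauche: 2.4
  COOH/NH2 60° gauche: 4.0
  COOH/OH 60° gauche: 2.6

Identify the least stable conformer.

A is eclipsed. Br at 0° is eclipsed with NH2 at 0° (10.6); H at 120° is eclipsed with F at 120° (5.0); COOH at 240° is eclipsed with OH at 240° (8.5). Total 24.1 kJ/mol.
B is eclipsed. Br at 0° is eclipsed with F at 0° (8.1); H at 120° is eclipsed with OH at 120° (6.0); COOH at 240° is eclipsed with NH2 at 240° (12.1). Total 26.2 kJ/mol.
C is eclipsed. Br at 0° is eclipsed with OH at 0° (8.4); H at 120° is eclipsed with NH2 at 120° (5.7); COOH at 240° is eclipsed with F at 240° (9.8). Total 23.9 kJ/mol.
B has the highest total (26.2 kJ/mol).

B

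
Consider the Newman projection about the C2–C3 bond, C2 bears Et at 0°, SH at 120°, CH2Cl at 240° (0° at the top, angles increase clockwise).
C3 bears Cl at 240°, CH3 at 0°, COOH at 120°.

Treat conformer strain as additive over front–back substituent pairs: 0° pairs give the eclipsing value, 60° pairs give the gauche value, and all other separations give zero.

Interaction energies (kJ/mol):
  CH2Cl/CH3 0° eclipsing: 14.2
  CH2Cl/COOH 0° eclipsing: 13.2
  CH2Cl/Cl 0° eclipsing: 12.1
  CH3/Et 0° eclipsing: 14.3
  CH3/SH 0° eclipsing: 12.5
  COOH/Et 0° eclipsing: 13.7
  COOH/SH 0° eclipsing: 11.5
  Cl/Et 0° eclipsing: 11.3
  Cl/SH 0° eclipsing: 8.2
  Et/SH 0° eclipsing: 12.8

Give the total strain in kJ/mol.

37.9 kJ/mol

This conformer is eclipsed. Et at 0° is eclipsed with CH3 at 0° (14.3); SH at 120° is eclipsed with COOH at 120° (11.5); CH2Cl at 240° is eclipsed with Cl at 240° (12.1). Total 37.9 kJ/mol.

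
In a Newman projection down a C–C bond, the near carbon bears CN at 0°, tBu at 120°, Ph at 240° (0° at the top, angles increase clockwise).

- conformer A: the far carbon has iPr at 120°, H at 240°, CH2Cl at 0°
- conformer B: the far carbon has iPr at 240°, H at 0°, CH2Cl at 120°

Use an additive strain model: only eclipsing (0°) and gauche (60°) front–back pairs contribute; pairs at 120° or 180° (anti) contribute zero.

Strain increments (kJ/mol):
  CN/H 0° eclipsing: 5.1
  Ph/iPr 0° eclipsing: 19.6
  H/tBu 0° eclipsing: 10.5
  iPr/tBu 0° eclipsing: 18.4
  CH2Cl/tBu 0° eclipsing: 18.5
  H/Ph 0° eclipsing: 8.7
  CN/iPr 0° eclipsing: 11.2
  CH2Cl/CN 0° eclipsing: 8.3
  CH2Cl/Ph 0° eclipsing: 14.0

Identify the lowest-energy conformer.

A

A (eclipsed): CN(0°)/CH2Cl(0°) eclipsed 8.3; tBu(120°)/iPr(120°) eclipsed 18.4; Ph(240°)/H(240°) eclipsed 8.7 → 35.4 kJ/mol.
B (eclipsed): CN(0°)/H(0°) eclipsed 5.1; tBu(120°)/CH2Cl(120°) eclipsed 18.5; Ph(240°)/iPr(240°) eclipsed 19.6 → 43.2 kJ/mol.
A has the lowest total (35.4 kJ/mol).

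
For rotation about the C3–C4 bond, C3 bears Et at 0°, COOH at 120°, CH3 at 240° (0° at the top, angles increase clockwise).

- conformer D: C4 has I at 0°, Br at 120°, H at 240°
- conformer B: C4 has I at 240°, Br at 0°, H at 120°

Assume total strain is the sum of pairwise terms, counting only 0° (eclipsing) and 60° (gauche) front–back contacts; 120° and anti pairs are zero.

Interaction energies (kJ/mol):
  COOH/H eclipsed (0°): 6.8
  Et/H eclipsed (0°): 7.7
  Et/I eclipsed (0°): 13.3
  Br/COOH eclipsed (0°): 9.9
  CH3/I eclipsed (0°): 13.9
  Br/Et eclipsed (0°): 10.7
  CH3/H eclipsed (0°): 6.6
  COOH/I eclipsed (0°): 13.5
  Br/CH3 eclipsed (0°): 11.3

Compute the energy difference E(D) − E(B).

-1.6 kJ/mol

D is eclipsed. Et at 0° is eclipsed with I at 0° (13.3); COOH at 120° is eclipsed with Br at 120° (9.9); CH3 at 240° is eclipsed with H at 240° (6.6). Total 29.8 kJ/mol.
B is eclipsed. Et at 0° is eclipsed with Br at 0° (10.7); COOH at 120° is eclipsed with H at 120° (6.8); CH3 at 240° is eclipsed with I at 240° (13.9). Total 31.4 kJ/mol.
E(D) − E(B) = 29.8 − 31.4 = -1.6 kJ/mol.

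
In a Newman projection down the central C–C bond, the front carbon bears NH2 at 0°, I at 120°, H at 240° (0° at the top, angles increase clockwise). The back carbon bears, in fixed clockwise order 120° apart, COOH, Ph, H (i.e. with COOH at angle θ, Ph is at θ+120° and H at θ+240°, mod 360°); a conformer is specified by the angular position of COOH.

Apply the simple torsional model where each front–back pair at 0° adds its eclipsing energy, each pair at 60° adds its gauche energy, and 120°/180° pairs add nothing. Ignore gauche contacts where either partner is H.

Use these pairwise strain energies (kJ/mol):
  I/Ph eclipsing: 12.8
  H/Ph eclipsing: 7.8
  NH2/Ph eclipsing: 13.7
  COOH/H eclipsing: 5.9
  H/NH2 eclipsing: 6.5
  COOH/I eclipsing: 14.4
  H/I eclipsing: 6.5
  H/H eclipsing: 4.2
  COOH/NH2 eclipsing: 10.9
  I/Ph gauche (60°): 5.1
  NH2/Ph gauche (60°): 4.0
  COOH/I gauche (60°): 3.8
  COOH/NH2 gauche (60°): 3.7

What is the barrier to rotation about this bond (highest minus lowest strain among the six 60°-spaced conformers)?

COOH at 0° (eclipsed): NH2–COOH eclipsed, I–Ph eclipsed, H–H eclipsed; 10.9 + 12.8 + 4.2 = 27.9 kJ/mol.
COOH at 60° (staggered): NH2–COOH gauche, I–COOH gauche, I–Ph gauche; 3.7 + 3.8 + 5.1 = 12.6 kJ/mol.
COOH at 120° (eclipsed): NH2–H eclipsed, I–COOH eclipsed, H–Ph eclipsed; 6.5 + 14.4 + 7.8 = 28.7 kJ/mol.
COOH at 180° (staggered): NH2–Ph gauche, I–COOH gauche; 4.0 + 3.8 = 7.8 kJ/mol.
COOH at 240° (eclipsed): NH2–Ph eclipsed, I–H eclipsed, H–COOH eclipsed; 13.7 + 6.5 + 5.9 = 26.1 kJ/mol.
COOH at 300° (staggered): NH2–COOH gauche, NH2–Ph gauche, I–Ph gauche; 3.7 + 4.0 + 5.1 = 12.8 kJ/mol.
Max at 120° (28.7 kJ/mol), min at 180° (7.8 kJ/mol); barrier = 20.9 kJ/mol.

20.9 kJ/mol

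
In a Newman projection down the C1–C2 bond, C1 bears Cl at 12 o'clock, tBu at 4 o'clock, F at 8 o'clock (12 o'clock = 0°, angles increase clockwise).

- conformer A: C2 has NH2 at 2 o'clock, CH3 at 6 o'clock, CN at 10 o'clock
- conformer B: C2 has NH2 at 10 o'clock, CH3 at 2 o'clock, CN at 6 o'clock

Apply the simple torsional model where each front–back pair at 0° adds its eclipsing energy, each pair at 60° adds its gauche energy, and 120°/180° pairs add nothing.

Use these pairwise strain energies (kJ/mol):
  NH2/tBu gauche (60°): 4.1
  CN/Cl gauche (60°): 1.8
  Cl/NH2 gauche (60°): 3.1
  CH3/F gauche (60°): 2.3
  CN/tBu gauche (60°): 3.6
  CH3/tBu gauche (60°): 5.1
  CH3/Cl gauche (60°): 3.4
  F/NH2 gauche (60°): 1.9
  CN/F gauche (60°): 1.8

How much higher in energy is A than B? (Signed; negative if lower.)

-0.7 kJ/mol

A is staggered. Cl at 0° is gauche with NH2 at 60° (3.1); Cl at 0° is gauche with CN at 300° (1.8); tBu at 120° is gauche with NH2 at 60° (4.1); tBu at 120° is gauche with CH3 at 180° (5.1); F at 240° is gauche with CH3 at 180° (2.3); F at 240° is gauche with CN at 300° (1.8). Total 18.2 kJ/mol.
B is staggered. Cl at 0° is gauche with NH2 at 300° (3.1); Cl at 0° is gauche with CH3 at 60° (3.4); tBu at 120° is gauche with CH3 at 60° (5.1); tBu at 120° is gauche with CN at 180° (3.6); F at 240° is gauche with NH2 at 300° (1.9); F at 240° is gauche with CN at 180° (1.8). Total 18.9 kJ/mol.
E(A) − E(B) = 18.2 − 18.9 = -0.7 kJ/mol.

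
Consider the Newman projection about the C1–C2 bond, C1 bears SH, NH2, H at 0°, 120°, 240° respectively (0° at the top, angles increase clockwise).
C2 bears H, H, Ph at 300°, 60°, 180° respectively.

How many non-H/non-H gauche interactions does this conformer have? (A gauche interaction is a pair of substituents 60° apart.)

1

Non-H gauche pairs: NH2(120°)/Ph(180°) — 1 interaction.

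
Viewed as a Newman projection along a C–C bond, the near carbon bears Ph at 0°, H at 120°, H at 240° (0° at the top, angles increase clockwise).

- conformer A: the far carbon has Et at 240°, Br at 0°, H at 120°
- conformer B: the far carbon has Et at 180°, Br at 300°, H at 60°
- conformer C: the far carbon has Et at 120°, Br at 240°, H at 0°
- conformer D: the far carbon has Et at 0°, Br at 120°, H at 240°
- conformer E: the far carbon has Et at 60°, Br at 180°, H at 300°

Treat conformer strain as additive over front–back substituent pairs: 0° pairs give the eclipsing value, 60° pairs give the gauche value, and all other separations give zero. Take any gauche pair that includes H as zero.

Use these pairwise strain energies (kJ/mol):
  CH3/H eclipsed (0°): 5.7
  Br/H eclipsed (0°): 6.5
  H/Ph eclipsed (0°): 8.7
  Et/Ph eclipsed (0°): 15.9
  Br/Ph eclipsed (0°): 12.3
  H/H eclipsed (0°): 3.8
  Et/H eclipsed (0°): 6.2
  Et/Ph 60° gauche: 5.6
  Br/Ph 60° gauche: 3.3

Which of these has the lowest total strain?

A is eclipsed. Ph at 0° is eclipsed with Br at 0° (12.3); H at 120° is eclipsed with H at 120° (3.8); H at 240° is eclipsed with Et at 240° (6.2). Total 22.3 kJ/mol.
B is staggered. Ph at 0° is gauche with Br at 300° (3.3). Total 3.3 kJ/mol.
C is eclipsed. Ph at 0° is eclipsed with H at 0° (8.7); H at 120° is eclipsed with Et at 120° (6.2); H at 240° is eclipsed with Br at 240° (6.5). Total 21.4 kJ/mol.
D is eclipsed. Ph at 0° is eclipsed with Et at 0° (15.9); H at 120° is eclipsed with Br at 120° (6.5); H at 240° is eclipsed with H at 240° (3.8). Total 26.2 kJ/mol.
E is staggered. Ph at 0° is gauche with Et at 60° (5.6). Total 5.6 kJ/mol.
B has the lowest total (3.3 kJ/mol).

B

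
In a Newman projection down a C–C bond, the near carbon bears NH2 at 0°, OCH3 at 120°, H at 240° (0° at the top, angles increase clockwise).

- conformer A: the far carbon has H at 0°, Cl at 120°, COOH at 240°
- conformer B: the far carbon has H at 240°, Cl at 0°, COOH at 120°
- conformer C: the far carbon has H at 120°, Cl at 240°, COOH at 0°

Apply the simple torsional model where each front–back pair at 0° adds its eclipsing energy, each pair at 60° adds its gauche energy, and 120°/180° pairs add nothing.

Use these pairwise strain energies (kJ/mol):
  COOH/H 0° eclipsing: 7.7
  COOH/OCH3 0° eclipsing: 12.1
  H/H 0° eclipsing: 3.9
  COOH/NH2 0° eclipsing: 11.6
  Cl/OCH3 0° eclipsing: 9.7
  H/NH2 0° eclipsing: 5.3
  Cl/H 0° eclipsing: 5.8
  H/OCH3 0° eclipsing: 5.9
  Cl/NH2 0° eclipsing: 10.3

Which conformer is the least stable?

A (eclipsed): NH2(0°)/H(0°) eclipsed 5.3; OCH3(120°)/Cl(120°) eclipsed 9.7; H(240°)/COOH(240°) eclipsed 7.7 → 22.7 kJ/mol.
B (eclipsed): NH2(0°)/Cl(0°) eclipsed 10.3; OCH3(120°)/COOH(120°) eclipsed 12.1; H(240°)/H(240°) eclipsed 3.9 → 26.3 kJ/mol.
C (eclipsed): NH2(0°)/COOH(0°) eclipsed 11.6; OCH3(120°)/H(120°) eclipsed 5.9; H(240°)/Cl(240°) eclipsed 5.8 → 23.3 kJ/mol.
B has the highest total (26.3 kJ/mol).

B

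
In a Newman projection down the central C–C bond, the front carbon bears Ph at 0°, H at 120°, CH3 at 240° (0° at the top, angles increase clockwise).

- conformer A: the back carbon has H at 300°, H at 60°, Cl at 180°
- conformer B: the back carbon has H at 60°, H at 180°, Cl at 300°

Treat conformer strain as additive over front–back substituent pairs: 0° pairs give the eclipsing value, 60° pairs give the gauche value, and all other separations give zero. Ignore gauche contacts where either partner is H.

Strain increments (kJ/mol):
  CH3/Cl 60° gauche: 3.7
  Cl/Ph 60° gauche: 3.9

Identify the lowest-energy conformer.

A (staggered): CH3–Cl gauche; 3.7 = 3.7 kJ/mol.
B (staggered): Ph–Cl gauche, CH3–Cl gauche; 3.9 + 3.7 = 7.6 kJ/mol.
A has the lowest total (3.7 kJ/mol).

A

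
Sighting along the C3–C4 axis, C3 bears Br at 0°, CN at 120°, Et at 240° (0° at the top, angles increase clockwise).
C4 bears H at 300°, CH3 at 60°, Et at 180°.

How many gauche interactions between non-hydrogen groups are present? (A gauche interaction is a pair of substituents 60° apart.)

4

Non-H gauche pairs: Br(0°)/CH3(60°); CN(120°)/CH3(60°); CN(120°)/Et(180°); Et(240°)/Et(180°) — 4 interactions.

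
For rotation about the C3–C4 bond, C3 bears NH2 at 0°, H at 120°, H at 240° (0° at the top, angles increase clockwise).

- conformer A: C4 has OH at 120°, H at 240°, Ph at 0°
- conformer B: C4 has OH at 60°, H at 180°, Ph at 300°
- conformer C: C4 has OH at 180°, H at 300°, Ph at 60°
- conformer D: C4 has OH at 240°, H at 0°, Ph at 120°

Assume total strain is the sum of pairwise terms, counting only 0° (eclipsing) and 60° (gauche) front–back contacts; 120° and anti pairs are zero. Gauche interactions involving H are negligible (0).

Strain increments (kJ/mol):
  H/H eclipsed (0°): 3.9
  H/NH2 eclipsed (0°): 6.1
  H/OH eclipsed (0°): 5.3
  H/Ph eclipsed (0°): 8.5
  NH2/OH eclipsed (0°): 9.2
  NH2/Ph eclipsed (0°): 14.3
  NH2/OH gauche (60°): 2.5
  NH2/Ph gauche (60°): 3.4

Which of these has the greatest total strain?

A (eclipsed): NH2(0°)/Ph(0°) eclipsed 14.3; H(120°)/OH(120°) eclipsed 5.3; H(240°)/H(240°) eclipsed 3.9 → 23.5 kJ/mol.
B (staggered): NH2(0°)/OH(60°) gauche 2.5; NH2(0°)/Ph(300°) gauche 3.4 → 5.9 kJ/mol.
C (staggered): NH2(0°)/Ph(60°) gauche 3.4 → 3.4 kJ/mol.
D (eclipsed): NH2(0°)/H(0°) eclipsed 6.1; H(120°)/Ph(120°) eclipsed 8.5; H(240°)/OH(240°) eclipsed 5.3 → 19.9 kJ/mol.
A has the highest total (23.5 kJ/mol).

A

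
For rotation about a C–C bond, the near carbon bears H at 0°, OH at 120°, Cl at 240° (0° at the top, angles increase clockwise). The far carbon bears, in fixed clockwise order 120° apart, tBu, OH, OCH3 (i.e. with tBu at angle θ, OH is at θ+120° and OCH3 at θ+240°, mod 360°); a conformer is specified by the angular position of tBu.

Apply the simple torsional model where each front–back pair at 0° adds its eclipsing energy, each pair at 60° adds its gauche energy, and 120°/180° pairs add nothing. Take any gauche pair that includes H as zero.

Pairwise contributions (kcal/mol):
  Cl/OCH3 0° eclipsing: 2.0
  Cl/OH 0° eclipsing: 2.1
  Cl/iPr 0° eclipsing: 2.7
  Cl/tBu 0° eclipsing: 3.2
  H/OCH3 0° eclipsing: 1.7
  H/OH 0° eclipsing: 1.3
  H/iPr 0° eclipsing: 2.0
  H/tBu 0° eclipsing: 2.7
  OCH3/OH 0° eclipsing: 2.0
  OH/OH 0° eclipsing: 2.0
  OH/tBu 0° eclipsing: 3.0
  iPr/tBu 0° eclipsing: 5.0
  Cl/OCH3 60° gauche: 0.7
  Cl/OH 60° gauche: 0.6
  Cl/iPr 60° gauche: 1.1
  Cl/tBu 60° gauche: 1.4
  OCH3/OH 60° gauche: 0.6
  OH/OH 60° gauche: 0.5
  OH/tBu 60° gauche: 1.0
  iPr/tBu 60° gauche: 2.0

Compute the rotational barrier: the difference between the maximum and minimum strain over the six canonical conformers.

tBu at 0° (eclipsed): H(0°)/tBu(0°) eclipsed 2.7; OH(120°)/OH(120°) eclipsed 2.0; Cl(240°)/OCH3(240°) eclipsed 2.0 → 6.7 kcal/mol.
tBu at 60° (staggered): OH(120°)/tBu(60°) gauche 1.0; OH(120°)/OH(180°) gauche 0.5; Cl(240°)/OH(180°) gauche 0.6; Cl(240°)/OCH3(300°) gauche 0.7 → 2.8 kcal/mol.
tBu at 120° (eclipsed): H(0°)/OCH3(0°) eclipsed 1.7; OH(120°)/tBu(120°) eclipsed 3.0; Cl(240°)/OH(240°) eclipsed 2.1 → 6.8 kcal/mol.
tBu at 180° (staggered): OH(120°)/tBu(180°) gauche 1.0; OH(120°)/OCH3(60°) gauche 0.6; Cl(240°)/tBu(180°) gauche 1.4; Cl(240°)/OH(300°) gauche 0.6 → 3.6 kcal/mol.
tBu at 240° (eclipsed): H(0°)/OH(0°) eclipsed 1.3; OH(120°)/OCH3(120°) eclipsed 2.0; Cl(240°)/tBu(240°) eclipsed 3.2 → 6.5 kcal/mol.
tBu at 300° (staggered): OH(120°)/OH(60°) gauche 0.5; OH(120°)/OCH3(180°) gauche 0.6; Cl(240°)/tBu(300°) gauche 1.4; Cl(240°)/OCH3(180°) gauche 0.7 → 3.2 kcal/mol.
Max at 120° (6.8 kcal/mol), min at 60° (2.8 kcal/mol); barrier = 4.0 kcal/mol.

4.0 kcal/mol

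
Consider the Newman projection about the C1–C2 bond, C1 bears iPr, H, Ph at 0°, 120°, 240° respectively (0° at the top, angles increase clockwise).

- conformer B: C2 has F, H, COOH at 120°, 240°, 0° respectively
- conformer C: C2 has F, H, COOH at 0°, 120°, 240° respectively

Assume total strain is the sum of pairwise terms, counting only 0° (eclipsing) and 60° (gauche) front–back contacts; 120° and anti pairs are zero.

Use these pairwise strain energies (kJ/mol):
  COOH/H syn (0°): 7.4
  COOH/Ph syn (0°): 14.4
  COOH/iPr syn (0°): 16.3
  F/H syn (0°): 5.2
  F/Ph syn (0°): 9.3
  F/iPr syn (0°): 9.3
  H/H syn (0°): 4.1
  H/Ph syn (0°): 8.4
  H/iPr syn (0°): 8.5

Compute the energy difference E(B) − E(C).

+2.1 kJ/mol

B (eclipsed): iPr(0°)/COOH(0°) eclipsed 16.3; H(120°)/F(120°) eclipsed 5.2; Ph(240°)/H(240°) eclipsed 8.4 → 29.9 kJ/mol.
C (eclipsed): iPr(0°)/F(0°) eclipsed 9.3; H(120°)/H(120°) eclipsed 4.1; Ph(240°)/COOH(240°) eclipsed 14.4 → 27.8 kJ/mol.
E(B) − E(C) = 29.9 − 27.8 = +2.1 kJ/mol.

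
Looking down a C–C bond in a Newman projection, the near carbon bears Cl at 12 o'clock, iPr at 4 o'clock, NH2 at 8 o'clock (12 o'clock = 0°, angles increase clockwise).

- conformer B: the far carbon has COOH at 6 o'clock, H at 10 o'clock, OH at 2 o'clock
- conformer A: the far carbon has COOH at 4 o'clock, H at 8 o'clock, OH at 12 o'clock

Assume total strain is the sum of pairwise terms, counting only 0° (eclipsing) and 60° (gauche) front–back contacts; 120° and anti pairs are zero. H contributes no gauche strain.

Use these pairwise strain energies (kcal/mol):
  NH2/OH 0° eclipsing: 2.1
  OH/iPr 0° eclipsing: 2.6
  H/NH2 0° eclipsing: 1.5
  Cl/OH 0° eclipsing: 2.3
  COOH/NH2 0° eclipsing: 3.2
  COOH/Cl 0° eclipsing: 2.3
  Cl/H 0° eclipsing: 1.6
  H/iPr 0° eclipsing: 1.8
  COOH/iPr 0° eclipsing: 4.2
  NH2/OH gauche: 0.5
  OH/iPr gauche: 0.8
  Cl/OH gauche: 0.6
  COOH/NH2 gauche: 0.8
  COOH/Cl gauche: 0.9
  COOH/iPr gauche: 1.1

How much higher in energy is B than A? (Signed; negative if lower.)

-4.7 kcal/mol

B (staggered): Cl(0°)/OH(60°) gauche 0.6; iPr(120°)/COOH(180°) gauche 1.1; iPr(120°)/OH(60°) gauche 0.8; NH2(240°)/COOH(180°) gauche 0.8 → 3.3 kcal/mol.
A (eclipsed): Cl(0°)/OH(0°) eclipsed 2.3; iPr(120°)/COOH(120°) eclipsed 4.2; NH2(240°)/H(240°) eclipsed 1.5 → 8.0 kcal/mol.
E(B) − E(A) = 3.3 − 8.0 = -4.7 kcal/mol.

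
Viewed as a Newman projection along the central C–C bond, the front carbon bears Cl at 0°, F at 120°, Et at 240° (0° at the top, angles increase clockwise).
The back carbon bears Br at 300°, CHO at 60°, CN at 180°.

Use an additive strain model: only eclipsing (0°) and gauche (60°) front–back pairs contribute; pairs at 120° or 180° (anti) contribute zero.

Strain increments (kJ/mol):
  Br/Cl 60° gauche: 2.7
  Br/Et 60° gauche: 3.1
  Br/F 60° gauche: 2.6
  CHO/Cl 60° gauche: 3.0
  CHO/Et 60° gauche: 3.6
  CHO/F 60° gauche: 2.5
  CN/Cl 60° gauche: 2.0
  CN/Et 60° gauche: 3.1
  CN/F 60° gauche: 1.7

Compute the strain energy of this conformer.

16.1 kJ/mol

This conformer (staggered): Cl(0°)/Br(300°) gauche 2.7; Cl(0°)/CHO(60°) gauche 3.0; F(120°)/CHO(60°) gauche 2.5; F(120°)/CN(180°) gauche 1.7; Et(240°)/Br(300°) gauche 3.1; Et(240°)/CN(180°) gauche 3.1 → 16.1 kJ/mol.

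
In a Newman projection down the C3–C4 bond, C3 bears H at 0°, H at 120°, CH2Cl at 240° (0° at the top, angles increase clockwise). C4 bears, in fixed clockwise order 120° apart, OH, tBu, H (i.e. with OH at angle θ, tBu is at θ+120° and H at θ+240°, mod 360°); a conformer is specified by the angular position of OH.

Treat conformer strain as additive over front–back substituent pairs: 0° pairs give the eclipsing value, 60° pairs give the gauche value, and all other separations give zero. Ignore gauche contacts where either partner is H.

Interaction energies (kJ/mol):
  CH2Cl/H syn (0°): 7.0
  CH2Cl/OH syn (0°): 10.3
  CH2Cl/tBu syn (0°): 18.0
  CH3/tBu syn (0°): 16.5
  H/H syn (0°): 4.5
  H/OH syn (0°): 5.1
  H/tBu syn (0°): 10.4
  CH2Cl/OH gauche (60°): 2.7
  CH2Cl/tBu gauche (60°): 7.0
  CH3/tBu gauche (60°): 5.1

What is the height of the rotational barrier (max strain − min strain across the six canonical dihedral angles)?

OH at 0° (eclipsed): H(0°)/OH(0°) eclipsed 5.1; H(120°)/tBu(120°) eclipsed 10.4; CH2Cl(240°)/H(240°) eclipsed 7.0 → 22.5 kJ/mol.
OH at 60° (staggered): CH2Cl(240°)/tBu(180°) gauche 7.0 → 7.0 kJ/mol.
OH at 120° (eclipsed): H(0°)/H(0°) eclipsed 4.5; H(120°)/OH(120°) eclipsed 5.1; CH2Cl(240°)/tBu(240°) eclipsed 18.0 → 27.6 kJ/mol.
OH at 180° (staggered): CH2Cl(240°)/OH(180°) gauche 2.7; CH2Cl(240°)/tBu(300°) gauche 7.0 → 9.7 kJ/mol.
OH at 240° (eclipsed): H(0°)/tBu(0°) eclipsed 10.4; H(120°)/H(120°) eclipsed 4.5; CH2Cl(240°)/OH(240°) eclipsed 10.3 → 25.2 kJ/mol.
OH at 300° (staggered): CH2Cl(240°)/OH(300°) gauche 2.7 → 2.7 kJ/mol.
Max at 120° (27.6 kJ/mol), min at 300° (2.7 kJ/mol); barrier = 24.9 kJ/mol.

24.9 kJ/mol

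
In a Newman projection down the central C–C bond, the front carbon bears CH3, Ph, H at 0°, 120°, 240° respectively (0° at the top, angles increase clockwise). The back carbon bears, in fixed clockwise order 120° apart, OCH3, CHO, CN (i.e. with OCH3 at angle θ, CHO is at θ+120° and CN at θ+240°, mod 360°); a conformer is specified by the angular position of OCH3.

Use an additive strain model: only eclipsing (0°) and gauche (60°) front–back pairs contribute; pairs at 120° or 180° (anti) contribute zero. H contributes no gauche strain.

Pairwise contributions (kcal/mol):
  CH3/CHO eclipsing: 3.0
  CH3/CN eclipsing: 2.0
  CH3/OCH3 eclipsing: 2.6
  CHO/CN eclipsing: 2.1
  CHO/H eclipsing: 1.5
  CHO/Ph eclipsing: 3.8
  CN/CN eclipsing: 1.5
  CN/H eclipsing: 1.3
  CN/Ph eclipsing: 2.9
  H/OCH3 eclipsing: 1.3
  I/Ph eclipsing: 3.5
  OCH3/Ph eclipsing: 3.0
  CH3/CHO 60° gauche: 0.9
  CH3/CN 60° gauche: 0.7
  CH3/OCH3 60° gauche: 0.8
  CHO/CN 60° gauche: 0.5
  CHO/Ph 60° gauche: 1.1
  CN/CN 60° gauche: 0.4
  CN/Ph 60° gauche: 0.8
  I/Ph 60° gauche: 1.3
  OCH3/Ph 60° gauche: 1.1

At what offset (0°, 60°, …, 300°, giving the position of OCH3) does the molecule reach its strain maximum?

0°

OCH3 at 0° (eclipsed): CH3–OCH3 eclipsed, Ph–CHO eclipsed, H–CN eclipsed; 2.6 + 3.8 + 1.3 = 7.7 kcal/mol.
OCH3 at 60° (staggered): CH3–OCH3 gauche, CH3–CN gauche, Ph–OCH3 gauche, Ph–CHO gauche; 0.8 + 0.7 + 1.1 + 1.1 = 3.7 kcal/mol.
OCH3 at 120° (eclipsed): CH3–CN eclipsed, Ph–OCH3 eclipsed, H–CHO eclipsed; 2.0 + 3.0 + 1.5 = 6.5 kcal/mol.
OCH3 at 180° (staggered): CH3–CHO gauche, CH3–CN gauche, Ph–OCH3 gauche, Ph–CN gauche; 0.9 + 0.7 + 1.1 + 0.8 = 3.5 kcal/mol.
OCH3 at 240° (eclipsed): CH3–CHO eclipsed, Ph–CN eclipsed, H–OCH3 eclipsed; 3.0 + 2.9 + 1.3 = 7.2 kcal/mol.
OCH3 at 300° (staggered): CH3–OCH3 gauche, CH3–CHO gauche, Ph–CHO gauche, Ph–CN gauche; 0.8 + 0.9 + 1.1 + 0.8 = 3.6 kcal/mol.
The maximum (7.7 kcal/mol) occurs with OCH3 at 0°.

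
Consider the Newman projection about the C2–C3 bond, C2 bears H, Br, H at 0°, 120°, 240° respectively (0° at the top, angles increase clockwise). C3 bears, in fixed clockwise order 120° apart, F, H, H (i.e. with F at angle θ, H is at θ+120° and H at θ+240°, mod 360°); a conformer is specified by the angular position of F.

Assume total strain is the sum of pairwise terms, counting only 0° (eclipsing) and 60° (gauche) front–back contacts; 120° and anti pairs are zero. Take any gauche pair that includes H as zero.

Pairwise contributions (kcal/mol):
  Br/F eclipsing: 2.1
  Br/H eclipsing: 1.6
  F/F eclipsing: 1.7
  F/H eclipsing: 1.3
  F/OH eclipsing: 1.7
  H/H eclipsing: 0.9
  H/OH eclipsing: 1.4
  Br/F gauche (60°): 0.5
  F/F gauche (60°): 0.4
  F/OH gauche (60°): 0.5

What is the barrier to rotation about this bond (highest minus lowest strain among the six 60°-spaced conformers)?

3.9 kcal/mol

F at 0° (eclipsed): H(0°)/F(0°) eclipsed 1.3; Br(120°)/H(120°) eclipsed 1.6; H(240°)/H(240°) eclipsed 0.9 → 3.8 kcal/mol.
F at 60° (staggered): Br(120°)/F(60°) gauche 0.5 → 0.5 kcal/mol.
F at 120° (eclipsed): H(0°)/H(0°) eclipsed 0.9; Br(120°)/F(120°) eclipsed 2.1; H(240°)/H(240°) eclipsed 0.9 → 3.9 kcal/mol.
F at 180° (staggered): Br(120°)/F(180°) gauche 0.5 → 0.5 kcal/mol.
F at 240° (eclipsed): H(0°)/H(0°) eclipsed 0.9; Br(120°)/H(120°) eclipsed 1.6; H(240°)/F(240°) eclipsed 1.3 → 3.8 kcal/mol.
F at 300° (staggered): no non-H gauche contacts → 0.0 kcal/mol.
Max at 120° (3.9 kcal/mol), min at 300° (0.0 kcal/mol); barrier = 3.9 kcal/mol.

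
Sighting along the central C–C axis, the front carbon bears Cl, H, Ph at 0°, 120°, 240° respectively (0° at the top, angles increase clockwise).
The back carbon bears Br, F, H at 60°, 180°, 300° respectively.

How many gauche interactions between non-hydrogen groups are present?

2

Non-H gauche pairs: Cl(0°)/Br(60°); Ph(240°)/F(180°) — 2 interactions.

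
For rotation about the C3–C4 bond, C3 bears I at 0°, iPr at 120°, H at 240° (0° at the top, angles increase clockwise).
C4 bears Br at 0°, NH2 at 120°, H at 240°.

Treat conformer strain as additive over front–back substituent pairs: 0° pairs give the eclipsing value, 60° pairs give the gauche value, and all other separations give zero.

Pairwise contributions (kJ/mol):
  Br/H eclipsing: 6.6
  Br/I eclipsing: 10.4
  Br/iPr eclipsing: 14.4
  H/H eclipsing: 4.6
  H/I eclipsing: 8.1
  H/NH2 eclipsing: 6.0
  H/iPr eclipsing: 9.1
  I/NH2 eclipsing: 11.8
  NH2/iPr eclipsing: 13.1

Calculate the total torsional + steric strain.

This conformer is eclipsed. I at 0° is eclipsed with Br at 0° (10.4); iPr at 120° is eclipsed with NH2 at 120° (13.1); H at 240° is eclipsed with H at 240° (4.6). Total 28.1 kJ/mol.

28.1 kJ/mol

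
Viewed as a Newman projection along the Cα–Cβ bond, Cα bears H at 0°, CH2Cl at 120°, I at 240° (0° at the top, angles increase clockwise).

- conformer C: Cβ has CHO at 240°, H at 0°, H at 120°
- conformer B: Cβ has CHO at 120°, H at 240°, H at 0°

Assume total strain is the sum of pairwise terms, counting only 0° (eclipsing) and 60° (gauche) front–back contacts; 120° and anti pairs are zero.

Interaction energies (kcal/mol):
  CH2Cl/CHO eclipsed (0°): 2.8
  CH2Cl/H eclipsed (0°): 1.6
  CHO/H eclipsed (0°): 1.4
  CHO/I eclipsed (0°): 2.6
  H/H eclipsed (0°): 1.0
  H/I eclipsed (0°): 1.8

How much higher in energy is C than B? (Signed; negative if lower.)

-0.4 kcal/mol

C (eclipsed): H(0°)/H(0°) eclipsed 1.0; CH2Cl(120°)/H(120°) eclipsed 1.6; I(240°)/CHO(240°) eclipsed 2.6 → 5.2 kcal/mol.
B (eclipsed): H(0°)/H(0°) eclipsed 1.0; CH2Cl(120°)/CHO(120°) eclipsed 2.8; I(240°)/H(240°) eclipsed 1.8 → 5.6 kcal/mol.
E(C) − E(B) = 5.2 − 5.6 = -0.4 kcal/mol.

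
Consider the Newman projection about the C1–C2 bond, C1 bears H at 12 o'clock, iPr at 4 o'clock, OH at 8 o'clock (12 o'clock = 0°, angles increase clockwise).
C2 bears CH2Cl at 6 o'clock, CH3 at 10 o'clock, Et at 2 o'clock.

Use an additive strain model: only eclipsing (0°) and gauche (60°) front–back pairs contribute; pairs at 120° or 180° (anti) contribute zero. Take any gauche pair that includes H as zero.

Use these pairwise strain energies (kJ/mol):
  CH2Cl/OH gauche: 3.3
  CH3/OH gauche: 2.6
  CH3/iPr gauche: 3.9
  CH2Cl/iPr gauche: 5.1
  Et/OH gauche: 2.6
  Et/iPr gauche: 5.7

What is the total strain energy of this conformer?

16.7 kJ/mol

This conformer (staggered): iPr–CH2Cl gauche, iPr–Et gauche, OH–CH2Cl gauche, OH–CH3 gauche; 5.1 + 5.7 + 3.3 + 2.6 = 16.7 kJ/mol.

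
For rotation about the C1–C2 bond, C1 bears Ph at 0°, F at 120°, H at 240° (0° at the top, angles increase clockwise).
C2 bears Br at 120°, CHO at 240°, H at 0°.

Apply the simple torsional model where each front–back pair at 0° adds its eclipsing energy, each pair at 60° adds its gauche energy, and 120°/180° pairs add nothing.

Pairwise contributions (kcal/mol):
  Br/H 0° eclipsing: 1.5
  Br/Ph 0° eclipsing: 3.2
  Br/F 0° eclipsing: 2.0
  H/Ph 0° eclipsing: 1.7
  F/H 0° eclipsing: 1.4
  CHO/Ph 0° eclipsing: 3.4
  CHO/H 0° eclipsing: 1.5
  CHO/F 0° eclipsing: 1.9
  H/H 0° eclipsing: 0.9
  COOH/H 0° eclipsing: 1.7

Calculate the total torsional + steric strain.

5.2 kcal/mol

This conformer is eclipsed. Ph at 0° is eclipsed with H at 0° (1.7); F at 120° is eclipsed with Br at 120° (2.0); H at 240° is eclipsed with CHO at 240° (1.5). Total 5.2 kcal/mol.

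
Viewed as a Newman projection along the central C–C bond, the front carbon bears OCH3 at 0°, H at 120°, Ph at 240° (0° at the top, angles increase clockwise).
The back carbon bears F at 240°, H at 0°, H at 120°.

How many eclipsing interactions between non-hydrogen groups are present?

Non-H eclipsing pairs: Ph(240°)/F(240°) — 1 interaction.

1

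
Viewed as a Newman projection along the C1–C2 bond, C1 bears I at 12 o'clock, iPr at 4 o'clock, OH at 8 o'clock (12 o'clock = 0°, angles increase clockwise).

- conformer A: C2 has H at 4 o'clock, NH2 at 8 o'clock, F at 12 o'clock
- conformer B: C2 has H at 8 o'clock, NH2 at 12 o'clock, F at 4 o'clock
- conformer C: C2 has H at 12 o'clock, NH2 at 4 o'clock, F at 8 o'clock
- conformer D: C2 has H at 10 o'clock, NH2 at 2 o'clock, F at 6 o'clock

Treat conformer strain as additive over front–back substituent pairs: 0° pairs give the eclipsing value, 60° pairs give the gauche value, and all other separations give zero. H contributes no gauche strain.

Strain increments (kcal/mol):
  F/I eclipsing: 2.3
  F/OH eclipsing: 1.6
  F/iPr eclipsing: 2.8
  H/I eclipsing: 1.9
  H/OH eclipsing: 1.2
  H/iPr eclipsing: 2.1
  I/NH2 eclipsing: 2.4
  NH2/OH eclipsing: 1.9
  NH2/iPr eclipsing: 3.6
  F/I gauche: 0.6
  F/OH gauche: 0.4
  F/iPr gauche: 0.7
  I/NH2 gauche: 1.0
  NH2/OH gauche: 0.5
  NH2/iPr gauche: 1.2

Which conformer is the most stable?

D

A (eclipsed): I(0°)/F(0°) eclipsed 2.3; iPr(120°)/H(120°) eclipsed 2.1; OH(240°)/NH2(240°) eclipsed 1.9 → 6.3 kcal/mol.
B (eclipsed): I(0°)/NH2(0°) eclipsed 2.4; iPr(120°)/F(120°) eclipsed 2.8; OH(240°)/H(240°) eclipsed 1.2 → 6.4 kcal/mol.
C (eclipsed): I(0°)/H(0°) eclipsed 1.9; iPr(120°)/NH2(120°) eclipsed 3.6; OH(240°)/F(240°) eclipsed 1.6 → 7.1 kcal/mol.
D (staggered): I(0°)/NH2(60°) gauche 1.0; iPr(120°)/NH2(60°) gauche 1.2; iPr(120°)/F(180°) gauche 0.7; OH(240°)/F(180°) gauche 0.4 → 3.3 kcal/mol.
D has the lowest total (3.3 kcal/mol).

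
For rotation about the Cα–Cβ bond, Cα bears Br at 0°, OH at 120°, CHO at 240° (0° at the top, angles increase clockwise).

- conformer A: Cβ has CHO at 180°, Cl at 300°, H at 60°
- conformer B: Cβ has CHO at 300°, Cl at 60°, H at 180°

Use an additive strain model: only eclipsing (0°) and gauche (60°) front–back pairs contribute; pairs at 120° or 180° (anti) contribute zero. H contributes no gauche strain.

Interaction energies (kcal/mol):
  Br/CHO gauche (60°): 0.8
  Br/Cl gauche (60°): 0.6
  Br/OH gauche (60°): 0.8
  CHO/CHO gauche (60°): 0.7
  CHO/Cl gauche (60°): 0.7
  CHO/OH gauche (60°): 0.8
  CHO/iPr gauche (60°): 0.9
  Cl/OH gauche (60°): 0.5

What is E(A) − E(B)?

A (staggered): Br(0°)/Cl(300°) gauche 0.6; OH(120°)/CHO(180°) gauche 0.8; CHO(240°)/CHO(180°) gauche 0.7; CHO(240°)/Cl(300°) gauche 0.7 → 2.8 kcal/mol.
B (staggered): Br(0°)/CHO(300°) gauche 0.8; Br(0°)/Cl(60°) gauche 0.6; OH(120°)/Cl(60°) gauche 0.5; CHO(240°)/CHO(300°) gauche 0.7 → 2.6 kcal/mol.
E(A) − E(B) = 2.8 − 2.6 = +0.2 kcal/mol.

+0.2 kcal/mol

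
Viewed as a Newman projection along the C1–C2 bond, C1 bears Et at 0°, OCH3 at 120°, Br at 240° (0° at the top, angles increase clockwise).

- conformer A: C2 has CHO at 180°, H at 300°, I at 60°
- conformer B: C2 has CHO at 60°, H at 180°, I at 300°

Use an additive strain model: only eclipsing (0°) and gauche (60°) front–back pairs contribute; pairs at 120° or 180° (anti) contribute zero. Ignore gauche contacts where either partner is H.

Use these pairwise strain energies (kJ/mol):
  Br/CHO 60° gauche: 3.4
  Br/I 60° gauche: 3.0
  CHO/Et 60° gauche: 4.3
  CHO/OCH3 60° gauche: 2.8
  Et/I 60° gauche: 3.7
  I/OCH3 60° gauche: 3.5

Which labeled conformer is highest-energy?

A (staggered): Et(0°)/I(60°) gauche 3.7; OCH3(120°)/CHO(180°) gauche 2.8; OCH3(120°)/I(60°) gauche 3.5; Br(240°)/CHO(180°) gauche 3.4 → 13.4 kJ/mol.
B (staggered): Et(0°)/CHO(60°) gauche 4.3; Et(0°)/I(300°) gauche 3.7; OCH3(120°)/CHO(60°) gauche 2.8; Br(240°)/I(300°) gauche 3.0 → 13.8 kJ/mol.
B has the highest total (13.8 kJ/mol).

B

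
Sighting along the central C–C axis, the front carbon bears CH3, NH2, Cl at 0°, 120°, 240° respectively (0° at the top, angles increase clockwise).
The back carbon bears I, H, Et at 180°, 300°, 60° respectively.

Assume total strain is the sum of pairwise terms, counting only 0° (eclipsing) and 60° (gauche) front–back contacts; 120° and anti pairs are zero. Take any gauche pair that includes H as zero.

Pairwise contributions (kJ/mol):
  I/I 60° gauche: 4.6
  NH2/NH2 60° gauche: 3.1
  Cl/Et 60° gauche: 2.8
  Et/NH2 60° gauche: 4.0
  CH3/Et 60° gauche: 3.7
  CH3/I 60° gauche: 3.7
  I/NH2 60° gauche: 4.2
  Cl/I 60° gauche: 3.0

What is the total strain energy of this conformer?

14.9 kJ/mol

This conformer (staggered): CH3–Et gauche, NH2–I gauche, NH2–Et gauche, Cl–I gauche; 3.7 + 4.2 + 4.0 + 3.0 = 14.9 kJ/mol.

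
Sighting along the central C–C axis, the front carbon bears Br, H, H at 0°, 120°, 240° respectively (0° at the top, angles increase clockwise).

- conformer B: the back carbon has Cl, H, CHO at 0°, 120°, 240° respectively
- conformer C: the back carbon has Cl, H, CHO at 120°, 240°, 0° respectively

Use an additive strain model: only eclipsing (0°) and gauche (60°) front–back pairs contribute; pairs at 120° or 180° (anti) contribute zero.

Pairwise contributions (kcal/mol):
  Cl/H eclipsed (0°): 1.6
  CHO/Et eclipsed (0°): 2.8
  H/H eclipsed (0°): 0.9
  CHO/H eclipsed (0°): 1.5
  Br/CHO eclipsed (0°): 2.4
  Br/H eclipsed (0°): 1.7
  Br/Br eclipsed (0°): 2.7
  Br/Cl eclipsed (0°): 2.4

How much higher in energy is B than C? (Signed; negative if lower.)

-0.1 kcal/mol

B (eclipsed): Br(0°)/Cl(0°) eclipsed 2.4; H(120°)/H(120°) eclipsed 0.9; H(240°)/CHO(240°) eclipsed 1.5 → 4.8 kcal/mol.
C (eclipsed): Br(0°)/CHO(0°) eclipsed 2.4; H(120°)/Cl(120°) eclipsed 1.6; H(240°)/H(240°) eclipsed 0.9 → 4.9 kcal/mol.
E(B) − E(C) = 4.8 − 4.9 = -0.1 kcal/mol.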